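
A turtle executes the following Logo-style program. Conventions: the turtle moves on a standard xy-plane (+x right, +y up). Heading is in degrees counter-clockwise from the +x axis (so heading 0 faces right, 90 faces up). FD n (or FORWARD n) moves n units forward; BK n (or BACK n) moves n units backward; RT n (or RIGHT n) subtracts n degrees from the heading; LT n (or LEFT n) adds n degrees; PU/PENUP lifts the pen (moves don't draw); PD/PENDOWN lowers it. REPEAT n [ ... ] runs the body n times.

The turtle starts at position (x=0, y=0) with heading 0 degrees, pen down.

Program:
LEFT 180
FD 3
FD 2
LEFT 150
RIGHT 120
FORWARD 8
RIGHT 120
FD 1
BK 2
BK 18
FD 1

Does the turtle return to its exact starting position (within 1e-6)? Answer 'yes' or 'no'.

Executing turtle program step by step:
Start: pos=(0,0), heading=0, pen down
LT 180: heading 0 -> 180
FD 3: (0,0) -> (-3,0) [heading=180, draw]
FD 2: (-3,0) -> (-5,0) [heading=180, draw]
LT 150: heading 180 -> 330
RT 120: heading 330 -> 210
FD 8: (-5,0) -> (-11.928,-4) [heading=210, draw]
RT 120: heading 210 -> 90
FD 1: (-11.928,-4) -> (-11.928,-3) [heading=90, draw]
BK 2: (-11.928,-3) -> (-11.928,-5) [heading=90, draw]
BK 18: (-11.928,-5) -> (-11.928,-23) [heading=90, draw]
FD 1: (-11.928,-23) -> (-11.928,-22) [heading=90, draw]
Final: pos=(-11.928,-22), heading=90, 7 segment(s) drawn

Start position: (0, 0)
Final position: (-11.928, -22)
Distance = 25.026; >= 1e-6 -> NOT closed

Answer: no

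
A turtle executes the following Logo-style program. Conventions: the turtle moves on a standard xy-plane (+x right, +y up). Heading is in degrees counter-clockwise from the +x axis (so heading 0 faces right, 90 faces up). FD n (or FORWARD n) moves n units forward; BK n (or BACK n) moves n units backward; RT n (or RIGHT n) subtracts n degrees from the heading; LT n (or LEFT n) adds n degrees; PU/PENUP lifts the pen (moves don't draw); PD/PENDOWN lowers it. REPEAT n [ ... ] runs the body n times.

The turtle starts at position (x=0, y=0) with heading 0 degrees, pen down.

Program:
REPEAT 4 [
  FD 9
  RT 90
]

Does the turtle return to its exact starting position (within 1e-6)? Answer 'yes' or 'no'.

Executing turtle program step by step:
Start: pos=(0,0), heading=0, pen down
REPEAT 4 [
  -- iteration 1/4 --
  FD 9: (0,0) -> (9,0) [heading=0, draw]
  RT 90: heading 0 -> 270
  -- iteration 2/4 --
  FD 9: (9,0) -> (9,-9) [heading=270, draw]
  RT 90: heading 270 -> 180
  -- iteration 3/4 --
  FD 9: (9,-9) -> (0,-9) [heading=180, draw]
  RT 90: heading 180 -> 90
  -- iteration 4/4 --
  FD 9: (0,-9) -> (0,0) [heading=90, draw]
  RT 90: heading 90 -> 0
]
Final: pos=(0,0), heading=0, 4 segment(s) drawn

Start position: (0, 0)
Final position: (0, 0)
Distance = 0; < 1e-6 -> CLOSED

Answer: yes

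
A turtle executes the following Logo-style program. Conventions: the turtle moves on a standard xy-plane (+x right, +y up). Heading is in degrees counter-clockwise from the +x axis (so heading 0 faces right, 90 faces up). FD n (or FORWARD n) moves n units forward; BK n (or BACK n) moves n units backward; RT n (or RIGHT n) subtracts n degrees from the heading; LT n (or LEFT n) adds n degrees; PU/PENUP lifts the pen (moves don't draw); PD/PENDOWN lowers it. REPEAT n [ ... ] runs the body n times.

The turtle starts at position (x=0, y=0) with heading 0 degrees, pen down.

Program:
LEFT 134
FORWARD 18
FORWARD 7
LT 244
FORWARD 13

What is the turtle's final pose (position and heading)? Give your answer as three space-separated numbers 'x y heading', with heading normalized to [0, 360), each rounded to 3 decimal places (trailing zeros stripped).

Answer: -5.003 22.001 18

Derivation:
Executing turtle program step by step:
Start: pos=(0,0), heading=0, pen down
LT 134: heading 0 -> 134
FD 18: (0,0) -> (-12.504,12.948) [heading=134, draw]
FD 7: (-12.504,12.948) -> (-17.366,17.983) [heading=134, draw]
LT 244: heading 134 -> 18
FD 13: (-17.366,17.983) -> (-5.003,22.001) [heading=18, draw]
Final: pos=(-5.003,22.001), heading=18, 3 segment(s) drawn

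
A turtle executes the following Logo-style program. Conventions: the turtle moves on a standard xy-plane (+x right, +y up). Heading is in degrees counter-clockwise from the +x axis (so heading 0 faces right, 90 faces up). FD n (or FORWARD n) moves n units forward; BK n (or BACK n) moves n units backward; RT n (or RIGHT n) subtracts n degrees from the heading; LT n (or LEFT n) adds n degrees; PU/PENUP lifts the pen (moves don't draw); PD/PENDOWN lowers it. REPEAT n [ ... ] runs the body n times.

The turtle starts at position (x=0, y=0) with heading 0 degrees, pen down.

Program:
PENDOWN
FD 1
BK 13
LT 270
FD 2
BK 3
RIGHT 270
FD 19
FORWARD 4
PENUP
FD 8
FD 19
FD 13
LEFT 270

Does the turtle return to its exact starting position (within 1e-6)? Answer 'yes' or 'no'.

Answer: no

Derivation:
Executing turtle program step by step:
Start: pos=(0,0), heading=0, pen down
PD: pen down
FD 1: (0,0) -> (1,0) [heading=0, draw]
BK 13: (1,0) -> (-12,0) [heading=0, draw]
LT 270: heading 0 -> 270
FD 2: (-12,0) -> (-12,-2) [heading=270, draw]
BK 3: (-12,-2) -> (-12,1) [heading=270, draw]
RT 270: heading 270 -> 0
FD 19: (-12,1) -> (7,1) [heading=0, draw]
FD 4: (7,1) -> (11,1) [heading=0, draw]
PU: pen up
FD 8: (11,1) -> (19,1) [heading=0, move]
FD 19: (19,1) -> (38,1) [heading=0, move]
FD 13: (38,1) -> (51,1) [heading=0, move]
LT 270: heading 0 -> 270
Final: pos=(51,1), heading=270, 6 segment(s) drawn

Start position: (0, 0)
Final position: (51, 1)
Distance = 51.01; >= 1e-6 -> NOT closed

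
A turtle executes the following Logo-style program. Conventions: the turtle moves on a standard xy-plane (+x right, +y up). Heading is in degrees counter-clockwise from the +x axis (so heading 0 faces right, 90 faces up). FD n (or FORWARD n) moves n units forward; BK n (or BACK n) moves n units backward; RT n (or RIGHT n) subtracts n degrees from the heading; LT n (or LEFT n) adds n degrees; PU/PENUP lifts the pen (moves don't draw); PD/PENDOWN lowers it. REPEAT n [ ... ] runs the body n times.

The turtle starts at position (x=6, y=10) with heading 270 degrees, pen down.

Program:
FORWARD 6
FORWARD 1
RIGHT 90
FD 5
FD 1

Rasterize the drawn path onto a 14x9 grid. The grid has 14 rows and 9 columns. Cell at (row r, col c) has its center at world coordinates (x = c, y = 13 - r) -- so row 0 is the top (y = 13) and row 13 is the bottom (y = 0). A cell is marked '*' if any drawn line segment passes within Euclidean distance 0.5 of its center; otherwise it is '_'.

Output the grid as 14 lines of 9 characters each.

Answer: _________
_________
_________
______*__
______*__
______*__
______*__
______*__
______*__
______*__
*******__
_________
_________
_________

Derivation:
Segment 0: (6,10) -> (6,4)
Segment 1: (6,4) -> (6,3)
Segment 2: (6,3) -> (1,3)
Segment 3: (1,3) -> (-0,3)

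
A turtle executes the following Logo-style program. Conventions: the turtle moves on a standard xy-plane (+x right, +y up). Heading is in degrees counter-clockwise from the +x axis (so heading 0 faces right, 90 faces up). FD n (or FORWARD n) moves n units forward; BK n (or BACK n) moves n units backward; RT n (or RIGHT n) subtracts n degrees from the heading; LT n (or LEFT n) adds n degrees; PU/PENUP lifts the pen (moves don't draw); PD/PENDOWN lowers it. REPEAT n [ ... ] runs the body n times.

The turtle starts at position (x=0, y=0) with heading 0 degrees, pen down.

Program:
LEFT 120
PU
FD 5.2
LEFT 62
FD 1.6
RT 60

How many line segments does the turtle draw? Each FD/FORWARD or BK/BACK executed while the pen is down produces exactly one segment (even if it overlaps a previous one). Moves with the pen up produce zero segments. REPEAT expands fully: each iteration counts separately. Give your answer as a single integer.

Answer: 0

Derivation:
Executing turtle program step by step:
Start: pos=(0,0), heading=0, pen down
LT 120: heading 0 -> 120
PU: pen up
FD 5.2: (0,0) -> (-2.6,4.503) [heading=120, move]
LT 62: heading 120 -> 182
FD 1.6: (-2.6,4.503) -> (-4.199,4.447) [heading=182, move]
RT 60: heading 182 -> 122
Final: pos=(-4.199,4.447), heading=122, 0 segment(s) drawn
Segments drawn: 0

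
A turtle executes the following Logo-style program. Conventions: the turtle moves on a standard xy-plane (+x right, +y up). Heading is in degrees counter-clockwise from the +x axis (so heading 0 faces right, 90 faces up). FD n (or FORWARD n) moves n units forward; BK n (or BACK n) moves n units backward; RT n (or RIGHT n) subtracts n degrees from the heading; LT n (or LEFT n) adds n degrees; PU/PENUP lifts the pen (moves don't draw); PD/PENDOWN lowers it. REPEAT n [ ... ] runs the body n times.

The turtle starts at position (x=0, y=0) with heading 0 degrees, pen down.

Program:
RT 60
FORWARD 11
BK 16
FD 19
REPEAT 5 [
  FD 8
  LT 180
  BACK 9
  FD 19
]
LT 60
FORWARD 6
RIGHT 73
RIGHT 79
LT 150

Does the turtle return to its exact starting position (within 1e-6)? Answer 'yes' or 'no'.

Executing turtle program step by step:
Start: pos=(0,0), heading=0, pen down
RT 60: heading 0 -> 300
FD 11: (0,0) -> (5.5,-9.526) [heading=300, draw]
BK 16: (5.5,-9.526) -> (-2.5,4.33) [heading=300, draw]
FD 19: (-2.5,4.33) -> (7,-12.124) [heading=300, draw]
REPEAT 5 [
  -- iteration 1/5 --
  FD 8: (7,-12.124) -> (11,-19.053) [heading=300, draw]
  LT 180: heading 300 -> 120
  BK 9: (11,-19.053) -> (15.5,-26.847) [heading=120, draw]
  FD 19: (15.5,-26.847) -> (6,-10.392) [heading=120, draw]
  -- iteration 2/5 --
  FD 8: (6,-10.392) -> (2,-3.464) [heading=120, draw]
  LT 180: heading 120 -> 300
  BK 9: (2,-3.464) -> (-2.5,4.33) [heading=300, draw]
  FD 19: (-2.5,4.33) -> (7,-12.124) [heading=300, draw]
  -- iteration 3/5 --
  FD 8: (7,-12.124) -> (11,-19.053) [heading=300, draw]
  LT 180: heading 300 -> 120
  BK 9: (11,-19.053) -> (15.5,-26.847) [heading=120, draw]
  FD 19: (15.5,-26.847) -> (6,-10.392) [heading=120, draw]
  -- iteration 4/5 --
  FD 8: (6,-10.392) -> (2,-3.464) [heading=120, draw]
  LT 180: heading 120 -> 300
  BK 9: (2,-3.464) -> (-2.5,4.33) [heading=300, draw]
  FD 19: (-2.5,4.33) -> (7,-12.124) [heading=300, draw]
  -- iteration 5/5 --
  FD 8: (7,-12.124) -> (11,-19.053) [heading=300, draw]
  LT 180: heading 300 -> 120
  BK 9: (11,-19.053) -> (15.5,-26.847) [heading=120, draw]
  FD 19: (15.5,-26.847) -> (6,-10.392) [heading=120, draw]
]
LT 60: heading 120 -> 180
FD 6: (6,-10.392) -> (0,-10.392) [heading=180, draw]
RT 73: heading 180 -> 107
RT 79: heading 107 -> 28
LT 150: heading 28 -> 178
Final: pos=(0,-10.392), heading=178, 19 segment(s) drawn

Start position: (0, 0)
Final position: (0, -10.392)
Distance = 10.392; >= 1e-6 -> NOT closed

Answer: no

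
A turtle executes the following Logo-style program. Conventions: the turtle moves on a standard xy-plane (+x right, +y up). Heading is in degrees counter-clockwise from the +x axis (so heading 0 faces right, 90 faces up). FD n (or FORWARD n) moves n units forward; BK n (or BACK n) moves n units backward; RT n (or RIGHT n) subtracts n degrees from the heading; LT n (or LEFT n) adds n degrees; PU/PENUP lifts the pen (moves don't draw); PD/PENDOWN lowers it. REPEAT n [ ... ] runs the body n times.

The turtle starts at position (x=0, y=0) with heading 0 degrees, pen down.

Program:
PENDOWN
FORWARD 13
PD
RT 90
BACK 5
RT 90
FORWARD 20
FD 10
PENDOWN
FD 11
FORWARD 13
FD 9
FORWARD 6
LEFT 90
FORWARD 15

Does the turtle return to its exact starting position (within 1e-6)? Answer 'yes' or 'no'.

Answer: no

Derivation:
Executing turtle program step by step:
Start: pos=(0,0), heading=0, pen down
PD: pen down
FD 13: (0,0) -> (13,0) [heading=0, draw]
PD: pen down
RT 90: heading 0 -> 270
BK 5: (13,0) -> (13,5) [heading=270, draw]
RT 90: heading 270 -> 180
FD 20: (13,5) -> (-7,5) [heading=180, draw]
FD 10: (-7,5) -> (-17,5) [heading=180, draw]
PD: pen down
FD 11: (-17,5) -> (-28,5) [heading=180, draw]
FD 13: (-28,5) -> (-41,5) [heading=180, draw]
FD 9: (-41,5) -> (-50,5) [heading=180, draw]
FD 6: (-50,5) -> (-56,5) [heading=180, draw]
LT 90: heading 180 -> 270
FD 15: (-56,5) -> (-56,-10) [heading=270, draw]
Final: pos=(-56,-10), heading=270, 9 segment(s) drawn

Start position: (0, 0)
Final position: (-56, -10)
Distance = 56.886; >= 1e-6 -> NOT closed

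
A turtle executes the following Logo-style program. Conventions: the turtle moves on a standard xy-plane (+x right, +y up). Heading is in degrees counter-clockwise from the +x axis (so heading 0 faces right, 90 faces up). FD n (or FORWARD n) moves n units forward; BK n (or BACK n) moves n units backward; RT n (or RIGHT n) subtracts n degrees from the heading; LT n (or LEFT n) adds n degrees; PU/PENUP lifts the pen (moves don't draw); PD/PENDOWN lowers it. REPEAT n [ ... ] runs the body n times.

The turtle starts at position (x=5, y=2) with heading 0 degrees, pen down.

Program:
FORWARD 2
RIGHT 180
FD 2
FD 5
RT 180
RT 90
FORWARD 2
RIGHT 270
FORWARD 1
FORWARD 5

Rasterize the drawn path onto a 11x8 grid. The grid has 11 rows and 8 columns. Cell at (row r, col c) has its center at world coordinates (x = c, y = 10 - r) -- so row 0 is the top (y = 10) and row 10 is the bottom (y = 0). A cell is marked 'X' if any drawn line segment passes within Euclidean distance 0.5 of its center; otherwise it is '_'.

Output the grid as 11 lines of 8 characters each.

Answer: ________
________
________
________
________
________
________
________
XXXXXXXX
X_______
XXXXXXX_

Derivation:
Segment 0: (5,2) -> (7,2)
Segment 1: (7,2) -> (5,2)
Segment 2: (5,2) -> (0,2)
Segment 3: (0,2) -> (0,-0)
Segment 4: (0,-0) -> (1,-0)
Segment 5: (1,-0) -> (6,0)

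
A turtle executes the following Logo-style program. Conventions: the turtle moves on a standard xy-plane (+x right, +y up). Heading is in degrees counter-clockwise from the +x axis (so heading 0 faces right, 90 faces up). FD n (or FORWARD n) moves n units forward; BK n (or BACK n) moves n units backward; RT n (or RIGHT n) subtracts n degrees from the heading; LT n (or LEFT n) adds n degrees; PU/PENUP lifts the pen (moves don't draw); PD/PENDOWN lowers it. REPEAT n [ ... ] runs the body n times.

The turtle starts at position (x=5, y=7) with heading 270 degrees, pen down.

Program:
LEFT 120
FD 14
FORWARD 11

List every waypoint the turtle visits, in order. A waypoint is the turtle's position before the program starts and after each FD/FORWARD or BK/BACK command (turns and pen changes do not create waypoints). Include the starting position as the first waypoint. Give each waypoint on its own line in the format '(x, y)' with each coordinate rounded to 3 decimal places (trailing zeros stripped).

Executing turtle program step by step:
Start: pos=(5,7), heading=270, pen down
LT 120: heading 270 -> 30
FD 14: (5,7) -> (17.124,14) [heading=30, draw]
FD 11: (17.124,14) -> (26.651,19.5) [heading=30, draw]
Final: pos=(26.651,19.5), heading=30, 2 segment(s) drawn
Waypoints (3 total):
(5, 7)
(17.124, 14)
(26.651, 19.5)

Answer: (5, 7)
(17.124, 14)
(26.651, 19.5)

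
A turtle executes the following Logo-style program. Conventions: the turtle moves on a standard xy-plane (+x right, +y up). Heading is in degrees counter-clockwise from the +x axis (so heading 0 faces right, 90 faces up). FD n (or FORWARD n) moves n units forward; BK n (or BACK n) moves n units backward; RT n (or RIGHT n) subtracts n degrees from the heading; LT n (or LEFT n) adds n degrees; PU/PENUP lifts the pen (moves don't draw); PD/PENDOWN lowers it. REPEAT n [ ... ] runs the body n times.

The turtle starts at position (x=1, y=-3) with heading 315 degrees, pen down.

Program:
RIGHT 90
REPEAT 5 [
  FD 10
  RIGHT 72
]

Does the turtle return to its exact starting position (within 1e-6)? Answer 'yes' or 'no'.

Executing turtle program step by step:
Start: pos=(1,-3), heading=315, pen down
RT 90: heading 315 -> 225
REPEAT 5 [
  -- iteration 1/5 --
  FD 10: (1,-3) -> (-6.071,-10.071) [heading=225, draw]
  RT 72: heading 225 -> 153
  -- iteration 2/5 --
  FD 10: (-6.071,-10.071) -> (-14.981,-5.531) [heading=153, draw]
  RT 72: heading 153 -> 81
  -- iteration 3/5 --
  FD 10: (-14.981,-5.531) -> (-13.417,4.346) [heading=81, draw]
  RT 72: heading 81 -> 9
  -- iteration 4/5 --
  FD 10: (-13.417,4.346) -> (-3.54,5.91) [heading=9, draw]
  RT 72: heading 9 -> 297
  -- iteration 5/5 --
  FD 10: (-3.54,5.91) -> (1,-3) [heading=297, draw]
  RT 72: heading 297 -> 225
]
Final: pos=(1,-3), heading=225, 5 segment(s) drawn

Start position: (1, -3)
Final position: (1, -3)
Distance = 0; < 1e-6 -> CLOSED

Answer: yes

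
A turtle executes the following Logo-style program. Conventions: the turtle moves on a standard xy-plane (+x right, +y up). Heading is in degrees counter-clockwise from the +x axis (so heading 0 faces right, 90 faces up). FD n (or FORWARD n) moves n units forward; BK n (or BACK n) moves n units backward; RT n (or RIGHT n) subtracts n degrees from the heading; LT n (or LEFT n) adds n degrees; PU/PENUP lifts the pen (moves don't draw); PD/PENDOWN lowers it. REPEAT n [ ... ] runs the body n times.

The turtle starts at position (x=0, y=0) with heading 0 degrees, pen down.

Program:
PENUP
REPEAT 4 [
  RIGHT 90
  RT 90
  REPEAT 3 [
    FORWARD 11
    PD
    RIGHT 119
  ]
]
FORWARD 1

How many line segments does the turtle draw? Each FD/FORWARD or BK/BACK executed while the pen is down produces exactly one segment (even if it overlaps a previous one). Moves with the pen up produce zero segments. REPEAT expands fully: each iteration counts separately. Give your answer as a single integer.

Answer: 12

Derivation:
Executing turtle program step by step:
Start: pos=(0,0), heading=0, pen down
PU: pen up
REPEAT 4 [
  -- iteration 1/4 --
  RT 90: heading 0 -> 270
  RT 90: heading 270 -> 180
  REPEAT 3 [
    -- iteration 1/3 --
    FD 11: (0,0) -> (-11,0) [heading=180, move]
    PD: pen down
    RT 119: heading 180 -> 61
    -- iteration 2/3 --
    FD 11: (-11,0) -> (-5.667,9.621) [heading=61, draw]
    PD: pen down
    RT 119: heading 61 -> 302
    -- iteration 3/3 --
    FD 11: (-5.667,9.621) -> (0.162,0.292) [heading=302, draw]
    PD: pen down
    RT 119: heading 302 -> 183
  ]
  -- iteration 2/4 --
  RT 90: heading 183 -> 93
  RT 90: heading 93 -> 3
  REPEAT 3 [
    -- iteration 1/3 --
    FD 11: (0.162,0.292) -> (11.147,0.868) [heading=3, draw]
    PD: pen down
    RT 119: heading 3 -> 244
    -- iteration 2/3 --
    FD 11: (11.147,0.868) -> (6.325,-9.019) [heading=244, draw]
    PD: pen down
    RT 119: heading 244 -> 125
    -- iteration 3/3 --
    FD 11: (6.325,-9.019) -> (0.016,-0.008) [heading=125, draw]
    PD: pen down
    RT 119: heading 125 -> 6
  ]
  -- iteration 3/4 --
  RT 90: heading 6 -> 276
  RT 90: heading 276 -> 186
  REPEAT 3 [
    -- iteration 1/3 --
    FD 11: (0.016,-0.008) -> (-10.924,-1.158) [heading=186, draw]
    PD: pen down
    RT 119: heading 186 -> 67
    -- iteration 2/3 --
    FD 11: (-10.924,-1.158) -> (-6.626,8.968) [heading=67, draw]
    PD: pen down
    RT 119: heading 67 -> 308
    -- iteration 3/3 --
    FD 11: (-6.626,8.968) -> (0.146,0.3) [heading=308, draw]
    PD: pen down
    RT 119: heading 308 -> 189
  ]
  -- iteration 4/4 --
  RT 90: heading 189 -> 99
  RT 90: heading 99 -> 9
  REPEAT 3 [
    -- iteration 1/3 --
    FD 11: (0.146,0.3) -> (11.011,2.02) [heading=9, draw]
    PD: pen down
    RT 119: heading 9 -> 250
    -- iteration 2/3 --
    FD 11: (11.011,2.02) -> (7.248,-8.316) [heading=250, draw]
    PD: pen down
    RT 119: heading 250 -> 131
    -- iteration 3/3 --
    FD 11: (7.248,-8.316) -> (0.032,-0.014) [heading=131, draw]
    PD: pen down
    RT 119: heading 131 -> 12
  ]
]
FD 1: (0.032,-0.014) -> (1.01,0.193) [heading=12, draw]
Final: pos=(1.01,0.193), heading=12, 12 segment(s) drawn
Segments drawn: 12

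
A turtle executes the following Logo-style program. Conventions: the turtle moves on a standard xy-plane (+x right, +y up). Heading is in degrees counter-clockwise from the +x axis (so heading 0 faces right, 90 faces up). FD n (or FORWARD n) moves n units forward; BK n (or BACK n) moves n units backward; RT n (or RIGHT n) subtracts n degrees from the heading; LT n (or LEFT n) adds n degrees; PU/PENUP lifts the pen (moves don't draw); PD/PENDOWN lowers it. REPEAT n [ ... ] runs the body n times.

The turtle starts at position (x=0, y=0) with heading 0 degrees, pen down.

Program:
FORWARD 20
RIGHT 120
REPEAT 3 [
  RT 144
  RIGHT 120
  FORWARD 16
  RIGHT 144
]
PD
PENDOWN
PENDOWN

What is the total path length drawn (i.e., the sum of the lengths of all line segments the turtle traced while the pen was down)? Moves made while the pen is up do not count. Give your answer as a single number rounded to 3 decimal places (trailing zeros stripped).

Executing turtle program step by step:
Start: pos=(0,0), heading=0, pen down
FD 20: (0,0) -> (20,0) [heading=0, draw]
RT 120: heading 0 -> 240
REPEAT 3 [
  -- iteration 1/3 --
  RT 144: heading 240 -> 96
  RT 120: heading 96 -> 336
  FD 16: (20,0) -> (34.617,-6.508) [heading=336, draw]
  RT 144: heading 336 -> 192
  -- iteration 2/3 --
  RT 144: heading 192 -> 48
  RT 120: heading 48 -> 288
  FD 16: (34.617,-6.508) -> (39.561,-21.725) [heading=288, draw]
  RT 144: heading 288 -> 144
  -- iteration 3/3 --
  RT 144: heading 144 -> 0
  RT 120: heading 0 -> 240
  FD 16: (39.561,-21.725) -> (31.561,-35.581) [heading=240, draw]
  RT 144: heading 240 -> 96
]
PD: pen down
PD: pen down
PD: pen down
Final: pos=(31.561,-35.581), heading=96, 4 segment(s) drawn

Segment lengths:
  seg 1: (0,0) -> (20,0), length = 20
  seg 2: (20,0) -> (34.617,-6.508), length = 16
  seg 3: (34.617,-6.508) -> (39.561,-21.725), length = 16
  seg 4: (39.561,-21.725) -> (31.561,-35.581), length = 16
Total = 68

Answer: 68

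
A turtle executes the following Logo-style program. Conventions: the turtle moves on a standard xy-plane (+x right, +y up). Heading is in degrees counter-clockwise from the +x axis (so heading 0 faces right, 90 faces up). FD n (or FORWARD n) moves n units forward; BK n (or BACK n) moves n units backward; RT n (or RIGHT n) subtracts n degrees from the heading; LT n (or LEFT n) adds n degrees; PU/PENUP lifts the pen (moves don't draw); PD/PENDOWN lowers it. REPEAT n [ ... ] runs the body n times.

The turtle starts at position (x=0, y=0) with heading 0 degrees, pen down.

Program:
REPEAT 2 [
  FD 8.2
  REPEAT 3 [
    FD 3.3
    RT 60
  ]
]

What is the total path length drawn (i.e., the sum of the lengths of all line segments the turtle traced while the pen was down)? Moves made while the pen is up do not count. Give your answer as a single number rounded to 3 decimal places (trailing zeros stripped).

Executing turtle program step by step:
Start: pos=(0,0), heading=0, pen down
REPEAT 2 [
  -- iteration 1/2 --
  FD 8.2: (0,0) -> (8.2,0) [heading=0, draw]
  REPEAT 3 [
    -- iteration 1/3 --
    FD 3.3: (8.2,0) -> (11.5,0) [heading=0, draw]
    RT 60: heading 0 -> 300
    -- iteration 2/3 --
    FD 3.3: (11.5,0) -> (13.15,-2.858) [heading=300, draw]
    RT 60: heading 300 -> 240
    -- iteration 3/3 --
    FD 3.3: (13.15,-2.858) -> (11.5,-5.716) [heading=240, draw]
    RT 60: heading 240 -> 180
  ]
  -- iteration 2/2 --
  FD 8.2: (11.5,-5.716) -> (3.3,-5.716) [heading=180, draw]
  REPEAT 3 [
    -- iteration 1/3 --
    FD 3.3: (3.3,-5.716) -> (0,-5.716) [heading=180, draw]
    RT 60: heading 180 -> 120
    -- iteration 2/3 --
    FD 3.3: (0,-5.716) -> (-1.65,-2.858) [heading=120, draw]
    RT 60: heading 120 -> 60
    -- iteration 3/3 --
    FD 3.3: (-1.65,-2.858) -> (0,0) [heading=60, draw]
    RT 60: heading 60 -> 0
  ]
]
Final: pos=(0,0), heading=0, 8 segment(s) drawn

Segment lengths:
  seg 1: (0,0) -> (8.2,0), length = 8.2
  seg 2: (8.2,0) -> (11.5,0), length = 3.3
  seg 3: (11.5,0) -> (13.15,-2.858), length = 3.3
  seg 4: (13.15,-2.858) -> (11.5,-5.716), length = 3.3
  seg 5: (11.5,-5.716) -> (3.3,-5.716), length = 8.2
  seg 6: (3.3,-5.716) -> (0,-5.716), length = 3.3
  seg 7: (0,-5.716) -> (-1.65,-2.858), length = 3.3
  seg 8: (-1.65,-2.858) -> (0,0), length = 3.3
Total = 36.2

Answer: 36.2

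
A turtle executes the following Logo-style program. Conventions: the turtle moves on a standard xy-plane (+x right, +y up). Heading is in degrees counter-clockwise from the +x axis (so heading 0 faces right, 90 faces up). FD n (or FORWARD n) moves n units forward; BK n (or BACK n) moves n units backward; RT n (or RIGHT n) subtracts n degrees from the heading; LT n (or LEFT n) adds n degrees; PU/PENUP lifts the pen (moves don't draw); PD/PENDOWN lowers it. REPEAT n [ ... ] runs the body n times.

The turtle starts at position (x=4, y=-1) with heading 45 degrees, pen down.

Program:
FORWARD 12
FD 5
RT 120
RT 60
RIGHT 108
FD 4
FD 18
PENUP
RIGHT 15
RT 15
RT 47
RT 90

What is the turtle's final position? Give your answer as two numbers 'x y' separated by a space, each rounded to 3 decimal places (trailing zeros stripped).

Executing turtle program step by step:
Start: pos=(4,-1), heading=45, pen down
FD 12: (4,-1) -> (12.485,7.485) [heading=45, draw]
FD 5: (12.485,7.485) -> (16.021,11.021) [heading=45, draw]
RT 120: heading 45 -> 285
RT 60: heading 285 -> 225
RT 108: heading 225 -> 117
FD 4: (16.021,11.021) -> (14.205,14.585) [heading=117, draw]
FD 18: (14.205,14.585) -> (6.033,30.623) [heading=117, draw]
PU: pen up
RT 15: heading 117 -> 102
RT 15: heading 102 -> 87
RT 47: heading 87 -> 40
RT 90: heading 40 -> 310
Final: pos=(6.033,30.623), heading=310, 4 segment(s) drawn

Answer: 6.033 30.623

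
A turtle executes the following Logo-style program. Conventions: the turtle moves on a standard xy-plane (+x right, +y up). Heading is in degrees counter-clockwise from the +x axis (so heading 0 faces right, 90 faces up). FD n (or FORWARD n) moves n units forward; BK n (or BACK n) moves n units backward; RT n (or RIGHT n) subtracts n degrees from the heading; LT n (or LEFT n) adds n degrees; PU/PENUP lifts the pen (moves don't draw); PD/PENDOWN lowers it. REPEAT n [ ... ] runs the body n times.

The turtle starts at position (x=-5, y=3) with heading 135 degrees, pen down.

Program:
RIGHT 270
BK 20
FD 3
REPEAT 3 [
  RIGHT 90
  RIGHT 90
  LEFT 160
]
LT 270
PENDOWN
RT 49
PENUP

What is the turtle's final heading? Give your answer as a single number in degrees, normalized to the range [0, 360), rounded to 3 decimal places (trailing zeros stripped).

Answer: 26

Derivation:
Executing turtle program step by step:
Start: pos=(-5,3), heading=135, pen down
RT 270: heading 135 -> 225
BK 20: (-5,3) -> (9.142,17.142) [heading=225, draw]
FD 3: (9.142,17.142) -> (7.021,15.021) [heading=225, draw]
REPEAT 3 [
  -- iteration 1/3 --
  RT 90: heading 225 -> 135
  RT 90: heading 135 -> 45
  LT 160: heading 45 -> 205
  -- iteration 2/3 --
  RT 90: heading 205 -> 115
  RT 90: heading 115 -> 25
  LT 160: heading 25 -> 185
  -- iteration 3/3 --
  RT 90: heading 185 -> 95
  RT 90: heading 95 -> 5
  LT 160: heading 5 -> 165
]
LT 270: heading 165 -> 75
PD: pen down
RT 49: heading 75 -> 26
PU: pen up
Final: pos=(7.021,15.021), heading=26, 2 segment(s) drawn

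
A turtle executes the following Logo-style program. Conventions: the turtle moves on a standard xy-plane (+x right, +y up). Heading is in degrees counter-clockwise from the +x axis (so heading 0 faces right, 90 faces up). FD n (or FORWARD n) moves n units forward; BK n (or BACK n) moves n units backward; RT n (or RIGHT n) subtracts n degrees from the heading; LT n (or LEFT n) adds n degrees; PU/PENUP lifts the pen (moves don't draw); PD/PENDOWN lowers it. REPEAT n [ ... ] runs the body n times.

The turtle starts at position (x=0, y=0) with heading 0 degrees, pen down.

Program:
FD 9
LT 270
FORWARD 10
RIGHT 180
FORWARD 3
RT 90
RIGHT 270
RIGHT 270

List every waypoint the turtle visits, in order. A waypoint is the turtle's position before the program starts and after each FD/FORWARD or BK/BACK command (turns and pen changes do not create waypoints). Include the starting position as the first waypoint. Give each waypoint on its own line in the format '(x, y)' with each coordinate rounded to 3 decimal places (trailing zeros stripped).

Executing turtle program step by step:
Start: pos=(0,0), heading=0, pen down
FD 9: (0,0) -> (9,0) [heading=0, draw]
LT 270: heading 0 -> 270
FD 10: (9,0) -> (9,-10) [heading=270, draw]
RT 180: heading 270 -> 90
FD 3: (9,-10) -> (9,-7) [heading=90, draw]
RT 90: heading 90 -> 0
RT 270: heading 0 -> 90
RT 270: heading 90 -> 180
Final: pos=(9,-7), heading=180, 3 segment(s) drawn
Waypoints (4 total):
(0, 0)
(9, 0)
(9, -10)
(9, -7)

Answer: (0, 0)
(9, 0)
(9, -10)
(9, -7)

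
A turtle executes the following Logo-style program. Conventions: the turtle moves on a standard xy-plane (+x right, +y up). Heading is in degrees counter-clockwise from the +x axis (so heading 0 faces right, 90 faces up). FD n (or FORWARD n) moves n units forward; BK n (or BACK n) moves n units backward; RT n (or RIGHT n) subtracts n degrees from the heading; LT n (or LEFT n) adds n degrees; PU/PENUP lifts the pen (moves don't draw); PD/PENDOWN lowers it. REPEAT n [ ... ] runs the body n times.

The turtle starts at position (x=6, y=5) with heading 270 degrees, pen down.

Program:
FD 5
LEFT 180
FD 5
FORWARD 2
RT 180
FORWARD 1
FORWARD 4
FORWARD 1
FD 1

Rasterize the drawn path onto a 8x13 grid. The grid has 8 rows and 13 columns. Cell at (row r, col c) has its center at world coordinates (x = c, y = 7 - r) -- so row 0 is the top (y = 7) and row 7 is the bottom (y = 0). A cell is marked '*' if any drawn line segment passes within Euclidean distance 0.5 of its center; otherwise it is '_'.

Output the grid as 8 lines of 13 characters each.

Answer: ______*______
______*______
______*______
______*______
______*______
______*______
______*______
______*______

Derivation:
Segment 0: (6,5) -> (6,0)
Segment 1: (6,0) -> (6,5)
Segment 2: (6,5) -> (6,7)
Segment 3: (6,7) -> (6,6)
Segment 4: (6,6) -> (6,2)
Segment 5: (6,2) -> (6,1)
Segment 6: (6,1) -> (6,0)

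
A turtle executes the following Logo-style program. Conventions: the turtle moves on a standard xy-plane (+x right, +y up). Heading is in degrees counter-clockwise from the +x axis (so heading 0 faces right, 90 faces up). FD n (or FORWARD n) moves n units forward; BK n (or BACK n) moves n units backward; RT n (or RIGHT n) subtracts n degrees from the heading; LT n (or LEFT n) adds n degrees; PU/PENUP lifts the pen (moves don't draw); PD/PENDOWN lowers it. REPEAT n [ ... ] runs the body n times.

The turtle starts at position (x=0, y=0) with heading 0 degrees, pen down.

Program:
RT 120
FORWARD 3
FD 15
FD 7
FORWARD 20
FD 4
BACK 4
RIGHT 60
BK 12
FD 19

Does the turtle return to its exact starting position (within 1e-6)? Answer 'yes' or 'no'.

Answer: no

Derivation:
Executing turtle program step by step:
Start: pos=(0,0), heading=0, pen down
RT 120: heading 0 -> 240
FD 3: (0,0) -> (-1.5,-2.598) [heading=240, draw]
FD 15: (-1.5,-2.598) -> (-9,-15.588) [heading=240, draw]
FD 7: (-9,-15.588) -> (-12.5,-21.651) [heading=240, draw]
FD 20: (-12.5,-21.651) -> (-22.5,-38.971) [heading=240, draw]
FD 4: (-22.5,-38.971) -> (-24.5,-42.435) [heading=240, draw]
BK 4: (-24.5,-42.435) -> (-22.5,-38.971) [heading=240, draw]
RT 60: heading 240 -> 180
BK 12: (-22.5,-38.971) -> (-10.5,-38.971) [heading=180, draw]
FD 19: (-10.5,-38.971) -> (-29.5,-38.971) [heading=180, draw]
Final: pos=(-29.5,-38.971), heading=180, 8 segment(s) drawn

Start position: (0, 0)
Final position: (-29.5, -38.971)
Distance = 48.877; >= 1e-6 -> NOT closed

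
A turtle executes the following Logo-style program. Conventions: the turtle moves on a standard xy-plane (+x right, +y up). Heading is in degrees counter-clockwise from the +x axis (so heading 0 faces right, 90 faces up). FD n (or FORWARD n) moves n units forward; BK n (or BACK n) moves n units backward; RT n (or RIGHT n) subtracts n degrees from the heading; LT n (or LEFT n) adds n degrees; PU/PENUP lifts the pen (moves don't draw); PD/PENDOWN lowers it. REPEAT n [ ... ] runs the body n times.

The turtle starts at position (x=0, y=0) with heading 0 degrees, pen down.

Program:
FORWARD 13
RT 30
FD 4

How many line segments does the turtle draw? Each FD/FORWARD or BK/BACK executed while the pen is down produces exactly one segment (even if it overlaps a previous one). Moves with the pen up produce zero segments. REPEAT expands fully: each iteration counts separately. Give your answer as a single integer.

Answer: 2

Derivation:
Executing turtle program step by step:
Start: pos=(0,0), heading=0, pen down
FD 13: (0,0) -> (13,0) [heading=0, draw]
RT 30: heading 0 -> 330
FD 4: (13,0) -> (16.464,-2) [heading=330, draw]
Final: pos=(16.464,-2), heading=330, 2 segment(s) drawn
Segments drawn: 2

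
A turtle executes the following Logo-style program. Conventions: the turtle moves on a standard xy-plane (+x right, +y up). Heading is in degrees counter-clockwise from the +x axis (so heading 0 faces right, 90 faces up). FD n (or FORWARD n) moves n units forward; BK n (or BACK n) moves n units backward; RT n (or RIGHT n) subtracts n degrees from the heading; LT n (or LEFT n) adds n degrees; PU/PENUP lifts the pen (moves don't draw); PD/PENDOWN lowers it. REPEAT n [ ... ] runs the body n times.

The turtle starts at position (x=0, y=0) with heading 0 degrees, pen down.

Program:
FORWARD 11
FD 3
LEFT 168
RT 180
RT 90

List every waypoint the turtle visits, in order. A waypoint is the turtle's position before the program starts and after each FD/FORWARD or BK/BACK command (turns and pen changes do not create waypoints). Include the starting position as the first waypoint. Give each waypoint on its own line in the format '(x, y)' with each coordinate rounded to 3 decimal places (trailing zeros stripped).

Answer: (0, 0)
(11, 0)
(14, 0)

Derivation:
Executing turtle program step by step:
Start: pos=(0,0), heading=0, pen down
FD 11: (0,0) -> (11,0) [heading=0, draw]
FD 3: (11,0) -> (14,0) [heading=0, draw]
LT 168: heading 0 -> 168
RT 180: heading 168 -> 348
RT 90: heading 348 -> 258
Final: pos=(14,0), heading=258, 2 segment(s) drawn
Waypoints (3 total):
(0, 0)
(11, 0)
(14, 0)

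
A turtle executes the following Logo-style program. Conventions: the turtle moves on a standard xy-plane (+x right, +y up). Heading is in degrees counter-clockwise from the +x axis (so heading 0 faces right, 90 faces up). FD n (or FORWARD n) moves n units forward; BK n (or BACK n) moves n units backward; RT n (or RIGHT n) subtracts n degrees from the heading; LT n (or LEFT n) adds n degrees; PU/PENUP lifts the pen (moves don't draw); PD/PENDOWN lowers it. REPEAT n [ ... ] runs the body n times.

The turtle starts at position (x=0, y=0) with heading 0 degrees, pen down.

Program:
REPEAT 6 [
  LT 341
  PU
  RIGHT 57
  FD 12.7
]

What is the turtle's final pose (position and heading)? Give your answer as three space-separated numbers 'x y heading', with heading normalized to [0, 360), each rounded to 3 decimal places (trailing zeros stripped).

Answer: 1.069 -15.292 264

Derivation:
Executing turtle program step by step:
Start: pos=(0,0), heading=0, pen down
REPEAT 6 [
  -- iteration 1/6 --
  LT 341: heading 0 -> 341
  PU: pen up
  RT 57: heading 341 -> 284
  FD 12.7: (0,0) -> (3.072,-12.323) [heading=284, move]
  -- iteration 2/6 --
  LT 341: heading 284 -> 265
  PU: pen up
  RT 57: heading 265 -> 208
  FD 12.7: (3.072,-12.323) -> (-8.141,-18.285) [heading=208, move]
  -- iteration 3/6 --
  LT 341: heading 208 -> 189
  PU: pen up
  RT 57: heading 189 -> 132
  FD 12.7: (-8.141,-18.285) -> (-16.639,-8.847) [heading=132, move]
  -- iteration 4/6 --
  LT 341: heading 132 -> 113
  PU: pen up
  RT 57: heading 113 -> 56
  FD 12.7: (-16.639,-8.847) -> (-9.537,1.682) [heading=56, move]
  -- iteration 5/6 --
  LT 341: heading 56 -> 37
  PU: pen up
  RT 57: heading 37 -> 340
  FD 12.7: (-9.537,1.682) -> (2.397,-2.662) [heading=340, move]
  -- iteration 6/6 --
  LT 341: heading 340 -> 321
  PU: pen up
  RT 57: heading 321 -> 264
  FD 12.7: (2.397,-2.662) -> (1.069,-15.292) [heading=264, move]
]
Final: pos=(1.069,-15.292), heading=264, 0 segment(s) drawn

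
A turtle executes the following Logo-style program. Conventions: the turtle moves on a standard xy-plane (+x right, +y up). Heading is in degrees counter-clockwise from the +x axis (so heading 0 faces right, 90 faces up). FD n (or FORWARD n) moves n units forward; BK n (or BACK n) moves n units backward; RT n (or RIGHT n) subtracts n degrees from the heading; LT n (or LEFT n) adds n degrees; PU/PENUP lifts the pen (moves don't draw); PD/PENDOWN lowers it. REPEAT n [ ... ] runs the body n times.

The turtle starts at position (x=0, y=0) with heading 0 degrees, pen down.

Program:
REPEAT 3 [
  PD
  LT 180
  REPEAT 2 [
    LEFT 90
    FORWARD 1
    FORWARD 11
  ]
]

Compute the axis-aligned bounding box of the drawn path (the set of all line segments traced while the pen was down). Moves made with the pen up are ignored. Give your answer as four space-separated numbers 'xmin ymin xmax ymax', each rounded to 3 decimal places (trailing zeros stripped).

Executing turtle program step by step:
Start: pos=(0,0), heading=0, pen down
REPEAT 3 [
  -- iteration 1/3 --
  PD: pen down
  LT 180: heading 0 -> 180
  REPEAT 2 [
    -- iteration 1/2 --
    LT 90: heading 180 -> 270
    FD 1: (0,0) -> (0,-1) [heading=270, draw]
    FD 11: (0,-1) -> (0,-12) [heading=270, draw]
    -- iteration 2/2 --
    LT 90: heading 270 -> 0
    FD 1: (0,-12) -> (1,-12) [heading=0, draw]
    FD 11: (1,-12) -> (12,-12) [heading=0, draw]
  ]
  -- iteration 2/3 --
  PD: pen down
  LT 180: heading 0 -> 180
  REPEAT 2 [
    -- iteration 1/2 --
    LT 90: heading 180 -> 270
    FD 1: (12,-12) -> (12,-13) [heading=270, draw]
    FD 11: (12,-13) -> (12,-24) [heading=270, draw]
    -- iteration 2/2 --
    LT 90: heading 270 -> 0
    FD 1: (12,-24) -> (13,-24) [heading=0, draw]
    FD 11: (13,-24) -> (24,-24) [heading=0, draw]
  ]
  -- iteration 3/3 --
  PD: pen down
  LT 180: heading 0 -> 180
  REPEAT 2 [
    -- iteration 1/2 --
    LT 90: heading 180 -> 270
    FD 1: (24,-24) -> (24,-25) [heading=270, draw]
    FD 11: (24,-25) -> (24,-36) [heading=270, draw]
    -- iteration 2/2 --
    LT 90: heading 270 -> 0
    FD 1: (24,-36) -> (25,-36) [heading=0, draw]
    FD 11: (25,-36) -> (36,-36) [heading=0, draw]
  ]
]
Final: pos=(36,-36), heading=0, 12 segment(s) drawn

Segment endpoints: x in {0, 0, 0, 1, 12, 12, 13, 24, 24, 25, 36}, y in {-36, -36, -25, -24, -24, -13, -12, -12, -1, 0}
xmin=0, ymin=-36, xmax=36, ymax=0

Answer: 0 -36 36 0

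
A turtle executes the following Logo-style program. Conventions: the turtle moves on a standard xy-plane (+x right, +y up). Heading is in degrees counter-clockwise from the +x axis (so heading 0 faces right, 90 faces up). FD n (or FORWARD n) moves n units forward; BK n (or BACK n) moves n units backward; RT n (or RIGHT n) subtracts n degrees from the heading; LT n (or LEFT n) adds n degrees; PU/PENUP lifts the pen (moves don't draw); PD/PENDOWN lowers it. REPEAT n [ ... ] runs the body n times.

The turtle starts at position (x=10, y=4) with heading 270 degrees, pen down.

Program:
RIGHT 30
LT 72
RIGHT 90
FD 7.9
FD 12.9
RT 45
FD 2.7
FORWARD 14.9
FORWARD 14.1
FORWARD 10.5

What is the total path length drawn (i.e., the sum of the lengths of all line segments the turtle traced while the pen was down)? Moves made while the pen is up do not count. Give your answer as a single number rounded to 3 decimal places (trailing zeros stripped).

Executing turtle program step by step:
Start: pos=(10,4), heading=270, pen down
RT 30: heading 270 -> 240
LT 72: heading 240 -> 312
RT 90: heading 312 -> 222
FD 7.9: (10,4) -> (4.129,-1.286) [heading=222, draw]
FD 12.9: (4.129,-1.286) -> (-5.457,-9.918) [heading=222, draw]
RT 45: heading 222 -> 177
FD 2.7: (-5.457,-9.918) -> (-8.154,-9.777) [heading=177, draw]
FD 14.9: (-8.154,-9.777) -> (-23.033,-8.997) [heading=177, draw]
FD 14.1: (-23.033,-8.997) -> (-37.114,-8.259) [heading=177, draw]
FD 10.5: (-37.114,-8.259) -> (-47.6,-7.709) [heading=177, draw]
Final: pos=(-47.6,-7.709), heading=177, 6 segment(s) drawn

Segment lengths:
  seg 1: (10,4) -> (4.129,-1.286), length = 7.9
  seg 2: (4.129,-1.286) -> (-5.457,-9.918), length = 12.9
  seg 3: (-5.457,-9.918) -> (-8.154,-9.777), length = 2.7
  seg 4: (-8.154,-9.777) -> (-23.033,-8.997), length = 14.9
  seg 5: (-23.033,-8.997) -> (-37.114,-8.259), length = 14.1
  seg 6: (-37.114,-8.259) -> (-47.6,-7.709), length = 10.5
Total = 63

Answer: 63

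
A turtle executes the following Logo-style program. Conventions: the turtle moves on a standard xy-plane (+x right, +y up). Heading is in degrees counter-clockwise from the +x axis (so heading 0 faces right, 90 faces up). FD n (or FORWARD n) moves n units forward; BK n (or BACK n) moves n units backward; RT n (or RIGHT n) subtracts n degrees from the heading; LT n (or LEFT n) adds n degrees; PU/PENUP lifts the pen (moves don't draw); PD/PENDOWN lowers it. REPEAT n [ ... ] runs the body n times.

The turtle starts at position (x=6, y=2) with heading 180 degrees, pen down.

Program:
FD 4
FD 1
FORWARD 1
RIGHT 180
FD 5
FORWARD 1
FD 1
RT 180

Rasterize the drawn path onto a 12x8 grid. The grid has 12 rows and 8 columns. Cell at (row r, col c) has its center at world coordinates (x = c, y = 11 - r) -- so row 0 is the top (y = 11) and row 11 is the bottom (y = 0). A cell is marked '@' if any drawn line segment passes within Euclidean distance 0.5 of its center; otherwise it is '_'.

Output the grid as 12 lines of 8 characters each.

Answer: ________
________
________
________
________
________
________
________
________
@@@@@@@@
________
________

Derivation:
Segment 0: (6,2) -> (2,2)
Segment 1: (2,2) -> (1,2)
Segment 2: (1,2) -> (0,2)
Segment 3: (0,2) -> (5,2)
Segment 4: (5,2) -> (6,2)
Segment 5: (6,2) -> (7,2)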